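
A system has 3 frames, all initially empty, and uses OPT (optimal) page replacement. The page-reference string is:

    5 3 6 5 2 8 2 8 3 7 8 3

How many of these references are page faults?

5 -> miss, frames {5}
3 -> miss, frames {5,3}
6 -> miss, frames {5,3,6}
5 -> hit
2 -> miss, evict 6, frames {5,3,2}
8 -> miss, evict 5, frames {3,2,8}
2 -> hit
8 -> hit
3 -> hit
7 -> miss, evict 2, frames {3,8,7}
8 -> hit
3 -> hit
Page faults: 6.

6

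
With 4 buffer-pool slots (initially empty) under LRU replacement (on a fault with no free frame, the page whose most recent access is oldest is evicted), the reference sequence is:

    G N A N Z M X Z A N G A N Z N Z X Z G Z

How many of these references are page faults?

G -> fault, frames [G]
N -> fault, frames [G, N]
A -> fault, frames [G, N, A]
N -> hit
Z -> fault, frames [G, A, N, Z]
M -> fault, evict G, frames [A, N, Z, M]
X -> fault, evict A, frames [N, Z, M, X]
Z -> hit
A -> fault, evict N, frames [M, X, Z, A]
N -> fault, evict M, frames [X, Z, A, N]
G -> fault, evict X, frames [Z, A, N, G]
A -> hit
N -> hit
Z -> hit
N -> hit
Z -> hit
X -> fault, evict G, frames [A, N, Z, X]
Z -> hit
G -> fault, evict A, frames [N, X, Z, G]
Z -> hit
Page faults: 11.

11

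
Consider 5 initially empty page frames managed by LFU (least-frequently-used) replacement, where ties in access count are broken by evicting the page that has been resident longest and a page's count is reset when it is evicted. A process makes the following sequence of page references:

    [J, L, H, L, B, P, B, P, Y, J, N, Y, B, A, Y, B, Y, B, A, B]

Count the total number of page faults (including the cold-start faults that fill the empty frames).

10

J -> fault, frames [J]
L -> fault, frames [J, L]
H -> fault, frames [J, L, H]
L -> hit
B -> fault, frames [J, L, H, B]
P -> fault, frames [J, L, H, B, P]
B -> hit
P -> hit
Y -> fault, evict J, frames [L, H, B, P, Y]
J -> fault, evict H, frames [L, B, P, Y, J]
N -> fault, evict Y, frames [L, B, P, J, N]
Y -> fault, evict J, frames [L, B, P, N, Y]
B -> hit
A -> fault, evict N, frames [L, B, P, Y, A]
Y -> hit
B -> hit
Y -> hit
B -> hit
A -> hit
B -> hit
Page faults: 10.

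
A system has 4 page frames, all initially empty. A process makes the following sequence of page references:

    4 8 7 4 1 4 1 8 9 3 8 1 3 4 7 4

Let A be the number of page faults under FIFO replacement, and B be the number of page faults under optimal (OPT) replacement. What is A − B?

2

Under FIFO: F F F . F . . . F F F . . F F . → 9 faults.
Under OPT: F F F . F . . . F F . . . . F . → 7 faults.
A − B = 9 − 7 = 2.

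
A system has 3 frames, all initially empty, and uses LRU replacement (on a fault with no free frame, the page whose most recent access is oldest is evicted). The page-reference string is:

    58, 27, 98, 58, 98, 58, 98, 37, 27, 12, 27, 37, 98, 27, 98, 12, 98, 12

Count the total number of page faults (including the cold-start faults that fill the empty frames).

8

58 -> fault, frames [58]
27 -> fault, frames [58, 27]
98 -> fault, frames [58, 27, 98]
58 -> hit
98 -> hit
58 -> hit
98 -> hit
37 -> fault, evict 27, frames [58, 98, 37]
27 -> fault, evict 58, frames [98, 37, 27]
12 -> fault, evict 98, frames [37, 27, 12]
27 -> hit
37 -> hit
98 -> fault, evict 12, frames [27, 37, 98]
27 -> hit
98 -> hit
12 -> fault, evict 37, frames [27, 98, 12]
98 -> hit
12 -> hit
Page faults: 8.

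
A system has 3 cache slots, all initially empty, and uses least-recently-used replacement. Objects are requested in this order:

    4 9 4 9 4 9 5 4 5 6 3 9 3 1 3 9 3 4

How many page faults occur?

8

4: miss, frames {4}
9: miss, frames {4,9}
4: hit
9: hit
4: hit
9: hit
5: miss, frames {4,9,5}
4: hit
5: hit
6: miss, evict 9, frames {4,5,6}
3: miss, evict 4, frames {5,6,3}
9: miss, evict 5, frames {6,3,9}
3: hit
1: miss, evict 6, frames {9,3,1}
3: hit
9: hit
3: hit
4: miss, evict 1, frames {9,3,4}
Page faults: 8.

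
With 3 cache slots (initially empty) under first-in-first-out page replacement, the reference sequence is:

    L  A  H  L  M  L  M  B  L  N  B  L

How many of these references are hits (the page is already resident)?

L → miss, frames (L)
A → miss, frames (L A)
H → miss, frames (L A H)
L → hit
M → miss, evict L, frames (A H M)
L → miss, evict A, frames (H M L)
M → hit
B → miss, evict H, frames (M L B)
L → hit
N → miss, evict M, frames (L B N)
B → hit
L → hit
Hits: 5.

5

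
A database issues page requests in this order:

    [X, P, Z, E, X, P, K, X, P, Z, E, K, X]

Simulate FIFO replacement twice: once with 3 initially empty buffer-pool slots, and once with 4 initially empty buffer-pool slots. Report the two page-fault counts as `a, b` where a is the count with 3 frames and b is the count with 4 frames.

3 frames: F F F F F F F . . F F . F → 10 faults.
4 frames: F F F F . . F F F F F F F → 11 faults.
11 > 10: adding a frame increased faults — Belady's anomaly.

10, 11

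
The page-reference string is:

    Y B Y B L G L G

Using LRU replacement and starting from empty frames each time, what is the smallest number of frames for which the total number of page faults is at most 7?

f=1: 8 faults
f=2: 4 faults
f=3: 4 faults
f=4: 4 faults
Smallest f with faults ≤ 7 is 2.

2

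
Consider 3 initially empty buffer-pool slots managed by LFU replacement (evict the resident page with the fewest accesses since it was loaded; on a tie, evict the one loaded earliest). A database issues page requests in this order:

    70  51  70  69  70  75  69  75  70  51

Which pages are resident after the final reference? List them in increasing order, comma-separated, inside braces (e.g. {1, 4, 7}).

70: fault, frames {70}
51: fault, frames {70,51}
70: hit
69: fault, frames {70,51,69}
70: hit
75: fault, evict 51, frames {70,69,75}
69: hit
75: hit
70: hit
51: fault, evict 69, frames {70,75,51}

{51, 70, 75}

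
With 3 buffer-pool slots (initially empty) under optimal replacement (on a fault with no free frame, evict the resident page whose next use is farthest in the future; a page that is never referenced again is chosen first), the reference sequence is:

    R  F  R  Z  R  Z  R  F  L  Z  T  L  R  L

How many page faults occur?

5

R -> miss, frames [R]
F -> miss, frames [R, F]
R -> hit
Z -> miss, frames [R, F, Z]
R -> hit
Z -> hit
R -> hit
F -> hit
L -> miss, evict F, frames [R, Z, L]
Z -> hit
T -> miss, evict Z, frames [R, L, T]
L -> hit
R -> hit
L -> hit
Page faults: 5.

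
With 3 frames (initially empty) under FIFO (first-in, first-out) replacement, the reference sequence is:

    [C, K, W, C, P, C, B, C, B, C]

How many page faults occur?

6

C -> miss, frames {C}
K -> miss, frames {C,K}
W -> miss, frames {C,K,W}
C -> hit
P -> miss, evict C, frames {K,W,P}
C -> miss, evict K, frames {W,P,C}
B -> miss, evict W, frames {P,C,B}
C -> hit
B -> hit
C -> hit
Page faults: 6.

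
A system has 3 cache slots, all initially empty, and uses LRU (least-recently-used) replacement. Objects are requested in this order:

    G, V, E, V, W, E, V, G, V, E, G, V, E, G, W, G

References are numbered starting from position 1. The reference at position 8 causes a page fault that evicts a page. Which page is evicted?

W

pos 1: G -> fault, frames (G)
pos 2: V -> fault, frames (G V)
pos 3: E -> fault, frames (G V E)
pos 4: V -> hit
pos 5: W -> fault, evict G, frames (E V W)
pos 6: E -> hit
pos 7: V -> hit
pos 8: G -> fault, evict W, frames (E V G)
At position 8, page W is evicted.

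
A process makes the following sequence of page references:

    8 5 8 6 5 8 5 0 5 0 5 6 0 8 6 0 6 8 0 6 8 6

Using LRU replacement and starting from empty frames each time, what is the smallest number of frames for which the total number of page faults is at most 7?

3

f=1: 22 faults
f=2: 15 faults
f=3: 6 faults
f=4: 4 faults
Smallest f with faults ≤ 7 is 3.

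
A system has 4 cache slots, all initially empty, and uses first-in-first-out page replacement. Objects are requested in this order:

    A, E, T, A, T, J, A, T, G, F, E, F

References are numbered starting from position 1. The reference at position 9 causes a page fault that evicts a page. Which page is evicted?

pos 1: A → miss, frames (A)
pos 2: E → miss, frames (A E)
pos 3: T → miss, frames (A E T)
pos 4: A → hit
pos 5: T → hit
pos 6: J → miss, frames (A E T J)
pos 7: A → hit
pos 8: T → hit
pos 9: G → miss, evict A, frames (E T J G)
At position 9, page A is evicted.

A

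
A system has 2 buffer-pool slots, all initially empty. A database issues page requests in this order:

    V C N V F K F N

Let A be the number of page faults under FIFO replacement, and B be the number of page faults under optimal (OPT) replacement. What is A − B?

1

Under FIFO: F F F F F F . F → 7 faults.
Under OPT: F F F . F F . F → 6 faults.
A − B = 7 − 6 = 1.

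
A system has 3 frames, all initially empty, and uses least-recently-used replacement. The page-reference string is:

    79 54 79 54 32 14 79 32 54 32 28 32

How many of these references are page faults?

79: fault, frames [79]
54: fault, frames [79, 54]
79: hit
54: hit
32: fault, frames [79, 54, 32]
14: fault, evict 79, frames [54, 32, 14]
79: fault, evict 54, frames [32, 14, 79]
32: hit
54: fault, evict 14, frames [79, 32, 54]
32: hit
28: fault, evict 79, frames [54, 32, 28]
32: hit
Page faults: 7.

7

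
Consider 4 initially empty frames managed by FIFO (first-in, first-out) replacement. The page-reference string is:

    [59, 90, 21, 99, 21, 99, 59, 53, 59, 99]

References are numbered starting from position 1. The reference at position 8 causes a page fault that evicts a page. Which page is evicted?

pos 1: 59 → miss, frames [59]
pos 2: 90 → miss, frames [59, 90]
pos 3: 21 → miss, frames [59, 90, 21]
pos 4: 99 → miss, frames [59, 90, 21, 99]
pos 5: 21 → hit
pos 6: 99 → hit
pos 7: 59 → hit
pos 8: 53 → miss, evict 59, frames [90, 21, 99, 53]
At position 8, page 59 is evicted.

59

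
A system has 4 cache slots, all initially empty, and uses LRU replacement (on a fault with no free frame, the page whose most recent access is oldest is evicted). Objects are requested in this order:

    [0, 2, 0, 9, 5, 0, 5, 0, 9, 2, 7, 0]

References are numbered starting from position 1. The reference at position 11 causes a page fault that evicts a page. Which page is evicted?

5

pos 1: 0: miss, frames [0]
pos 2: 2: miss, frames [0, 2]
pos 3: 0: hit
pos 4: 9: miss, frames [2, 0, 9]
pos 5: 5: miss, frames [2, 0, 9, 5]
pos 6: 0: hit
pos 7: 5: hit
pos 8: 0: hit
pos 9: 9: hit
pos 10: 2: hit
pos 11: 7: miss, evict 5, frames [0, 9, 2, 7]
At position 11, page 5 is evicted.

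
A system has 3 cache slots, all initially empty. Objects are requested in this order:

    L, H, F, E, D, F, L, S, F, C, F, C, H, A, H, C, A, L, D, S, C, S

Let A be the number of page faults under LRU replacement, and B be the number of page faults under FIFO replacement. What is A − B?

-1

Under LRU: F F F F F . F F . F . . F F . . . F F F F . → 14 faults.
Under FIFO: F F F F F . F F F F . . F F . . . F F F F . → 15 faults.
A − B = 14 − 15 = -1.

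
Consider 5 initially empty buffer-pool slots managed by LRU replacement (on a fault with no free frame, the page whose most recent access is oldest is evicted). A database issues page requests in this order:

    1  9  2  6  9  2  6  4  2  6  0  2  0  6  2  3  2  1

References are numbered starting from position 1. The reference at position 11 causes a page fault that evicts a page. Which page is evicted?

1

pos 1: 1: fault, frames [1]
pos 2: 9: fault, frames [1, 9]
pos 3: 2: fault, frames [1, 9, 2]
pos 4: 6: fault, frames [1, 9, 2, 6]
pos 5: 9: hit
pos 6: 2: hit
pos 7: 6: hit
pos 8: 4: fault, frames [1, 9, 2, 6, 4]
pos 9: 2: hit
pos 10: 6: hit
pos 11: 0: fault, evict 1, frames [9, 4, 2, 6, 0]
At position 11, page 1 is evicted.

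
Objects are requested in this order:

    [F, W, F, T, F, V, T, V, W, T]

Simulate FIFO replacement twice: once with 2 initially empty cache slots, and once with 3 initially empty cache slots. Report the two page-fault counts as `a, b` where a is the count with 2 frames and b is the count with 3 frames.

2 frames: F F . F F F F . F . → 7 faults.
3 frames: F F . F . F . . . . → 4 faults.
4 < 7: adding a frame reduced faults, as is typical.

7, 4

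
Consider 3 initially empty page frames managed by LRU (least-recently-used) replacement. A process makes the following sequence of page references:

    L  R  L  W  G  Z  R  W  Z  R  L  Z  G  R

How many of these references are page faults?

L -> miss, frames {L}
R -> miss, frames {L,R}
L -> hit
W -> miss, frames {R,L,W}
G -> miss, evict R, frames {L,W,G}
Z -> miss, evict L, frames {W,G,Z}
R -> miss, evict W, frames {G,Z,R}
W -> miss, evict G, frames {Z,R,W}
Z -> hit
R -> hit
L -> miss, evict W, frames {Z,R,L}
Z -> hit
G -> miss, evict R, frames {L,Z,G}
R -> miss, evict L, frames {Z,G,R}
Page faults: 10.

10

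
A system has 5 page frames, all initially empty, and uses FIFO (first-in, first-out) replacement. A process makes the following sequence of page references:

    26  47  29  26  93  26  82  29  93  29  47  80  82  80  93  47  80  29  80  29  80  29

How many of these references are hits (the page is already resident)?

16

26 -> fault, frames (26)
47 -> fault, frames (26 47)
29 -> fault, frames (26 47 29)
26 -> hit
93 -> fault, frames (26 47 29 93)
26 -> hit
82 -> fault, frames (26 47 29 93 82)
29 -> hit
93 -> hit
29 -> hit
47 -> hit
80 -> fault, evict 26, frames (47 29 93 82 80)
82 -> hit
80 -> hit
93 -> hit
47 -> hit
80 -> hit
29 -> hit
80 -> hit
29 -> hit
80 -> hit
29 -> hit
Hits: 16.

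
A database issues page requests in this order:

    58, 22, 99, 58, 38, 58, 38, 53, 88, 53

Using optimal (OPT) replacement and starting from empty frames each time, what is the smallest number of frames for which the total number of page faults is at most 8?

2

f=1: 10 faults
f=2: 6 faults
f=3: 6 faults
f=4: 6 faults
f=5: 6 faults
f=6: 6 faults
Smallest f with faults ≤ 8 is 2.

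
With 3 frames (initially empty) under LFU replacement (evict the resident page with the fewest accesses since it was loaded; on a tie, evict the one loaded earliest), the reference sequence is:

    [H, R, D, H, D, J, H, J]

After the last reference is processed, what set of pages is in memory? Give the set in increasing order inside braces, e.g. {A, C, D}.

H -> fault, frames {H}
R -> fault, frames {H,R}
D -> fault, frames {H,R,D}
H -> hit
D -> hit
J -> fault, evict R, frames {H,D,J}
H -> hit
J -> hit

{D, H, J}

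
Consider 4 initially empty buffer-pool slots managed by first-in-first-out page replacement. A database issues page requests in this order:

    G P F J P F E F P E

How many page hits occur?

G -> fault, frames [G]
P -> fault, frames [G, P]
F -> fault, frames [G, P, F]
J -> fault, frames [G, P, F, J]
P -> hit
F -> hit
E -> fault, evict G, frames [P, F, J, E]
F -> hit
P -> hit
E -> hit
Hits: 5.

5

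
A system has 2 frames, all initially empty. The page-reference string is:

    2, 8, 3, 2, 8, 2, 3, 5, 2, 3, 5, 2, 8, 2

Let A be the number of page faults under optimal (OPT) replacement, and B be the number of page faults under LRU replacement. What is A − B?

-3

Under OPT: F F F . F . F F . F . F F . → 9 faults.
Under LRU: F F F F F . F F F F F F F . → 12 faults.
A − B = 9 − 12 = -3.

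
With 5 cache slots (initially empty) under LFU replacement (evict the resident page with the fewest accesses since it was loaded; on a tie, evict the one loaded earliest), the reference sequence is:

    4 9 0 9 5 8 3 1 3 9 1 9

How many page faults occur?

7

4 → fault, frames [4]
9 → fault, frames [4, 9]
0 → fault, frames [4, 9, 0]
9 → hit
5 → fault, frames [4, 9, 0, 5]
8 → fault, frames [4, 9, 0, 5, 8]
3 → fault, evict 4, frames [9, 0, 5, 8, 3]
1 → fault, evict 0, frames [9, 5, 8, 3, 1]
3 → hit
9 → hit
1 → hit
9 → hit
Page faults: 7.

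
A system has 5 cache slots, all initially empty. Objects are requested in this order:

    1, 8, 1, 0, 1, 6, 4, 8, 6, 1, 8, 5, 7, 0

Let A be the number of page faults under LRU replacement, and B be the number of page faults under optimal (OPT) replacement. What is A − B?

1

Under LRU: F F . F . F F . . . . F F F → 8 faults.
Under OPT: F F . F . F F . . . . F F . → 7 faults.
A − B = 8 − 7 = 1.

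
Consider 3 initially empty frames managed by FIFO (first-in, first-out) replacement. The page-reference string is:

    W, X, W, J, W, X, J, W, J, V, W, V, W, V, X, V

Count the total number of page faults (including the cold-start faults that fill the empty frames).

6

W -> miss, frames {W}
X -> miss, frames {W,X}
W -> hit
J -> miss, frames {W,X,J}
W -> hit
X -> hit
J -> hit
W -> hit
J -> hit
V -> miss, evict W, frames {X,J,V}
W -> miss, evict X, frames {J,V,W}
V -> hit
W -> hit
V -> hit
X -> miss, evict J, frames {V,W,X}
V -> hit
Page faults: 6.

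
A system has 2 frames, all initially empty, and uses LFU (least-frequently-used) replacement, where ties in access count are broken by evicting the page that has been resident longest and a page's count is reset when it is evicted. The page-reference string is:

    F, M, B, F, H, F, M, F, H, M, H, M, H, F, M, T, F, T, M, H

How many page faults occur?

15

F -> fault, frames {F}
M -> fault, frames {F,M}
B -> fault, evict F, frames {M,B}
F -> fault, evict M, frames {B,F}
H -> fault, evict B, frames {F,H}
F -> hit
M -> fault, evict H, frames {F,M}
F -> hit
H -> fault, evict M, frames {F,H}
M -> fault, evict H, frames {F,M}
H -> fault, evict M, frames {F,H}
M -> fault, evict H, frames {F,M}
H -> fault, evict M, frames {F,H}
F -> hit
M -> fault, evict H, frames {F,M}
T -> fault, evict M, frames {F,T}
F -> hit
T -> hit
M -> fault, evict T, frames {F,M}
H -> fault, evict M, frames {F,H}
Page faults: 15.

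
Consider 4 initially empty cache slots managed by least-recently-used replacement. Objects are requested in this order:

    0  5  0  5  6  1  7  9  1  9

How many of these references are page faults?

0 -> miss, frames (0)
5 -> miss, frames (0 5)
0 -> hit
5 -> hit
6 -> miss, frames (0 5 6)
1 -> miss, frames (0 5 6 1)
7 -> miss, evict 0, frames (5 6 1 7)
9 -> miss, evict 5, frames (6 1 7 9)
1 -> hit
9 -> hit
Page faults: 6.

6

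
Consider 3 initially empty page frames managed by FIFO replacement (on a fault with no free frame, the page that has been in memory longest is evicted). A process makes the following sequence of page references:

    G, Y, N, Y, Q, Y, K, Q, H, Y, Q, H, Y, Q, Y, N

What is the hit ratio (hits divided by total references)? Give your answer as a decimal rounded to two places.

0.44

G -> fault, frames (G)
Y -> fault, frames (G Y)
N -> fault, frames (G Y N)
Y -> hit
Q -> fault, evict G, frames (Y N Q)
Y -> hit
K -> fault, evict Y, frames (N Q K)
Q -> hit
H -> fault, evict N, frames (Q K H)
Y -> fault, evict Q, frames (K H Y)
Q -> fault, evict K, frames (H Y Q)
H -> hit
Y -> hit
Q -> hit
Y -> hit
N -> fault, evict H, frames (Y Q N)
Hits: 7 of 16 references → 7/16 = 0.4375.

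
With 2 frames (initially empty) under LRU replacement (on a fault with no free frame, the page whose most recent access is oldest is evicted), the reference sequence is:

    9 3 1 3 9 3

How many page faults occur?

9: miss, frames {9}
3: miss, frames {9,3}
1: miss, evict 9, frames {3,1}
3: hit
9: miss, evict 1, frames {3,9}
3: hit
Page faults: 4.

4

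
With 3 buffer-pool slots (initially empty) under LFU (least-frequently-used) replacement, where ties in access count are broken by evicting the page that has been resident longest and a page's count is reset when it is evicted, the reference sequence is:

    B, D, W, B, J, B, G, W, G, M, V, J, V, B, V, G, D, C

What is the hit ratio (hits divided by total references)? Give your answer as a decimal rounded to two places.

B → fault, frames (B)
D → fault, frames (B D)
W → fault, frames (B D W)
B → hit
J → fault, evict D, frames (B W J)
B → hit
G → fault, evict W, frames (B J G)
W → fault, evict J, frames (B G W)
G → hit
M → fault, evict W, frames (B G M)
V → fault, evict M, frames (B G V)
J → fault, evict V, frames (B G J)
V → fault, evict J, frames (B G V)
B → hit
V → hit
G → hit
D → fault, evict V, frames (B G D)
C → fault, evict D, frames (B G C)
Hits: 6 of 18 references → 6/18 = 0.3333.

0.33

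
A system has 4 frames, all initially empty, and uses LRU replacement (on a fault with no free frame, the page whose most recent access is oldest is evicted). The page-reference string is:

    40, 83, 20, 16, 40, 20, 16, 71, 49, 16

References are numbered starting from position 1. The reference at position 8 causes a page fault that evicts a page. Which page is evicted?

83

pos 1: 40: miss, frames (40)
pos 2: 83: miss, frames (40 83)
pos 3: 20: miss, frames (40 83 20)
pos 4: 16: miss, frames (40 83 20 16)
pos 5: 40: hit
pos 6: 20: hit
pos 7: 16: hit
pos 8: 71: miss, evict 83, frames (40 20 16 71)
At position 8, page 83 is evicted.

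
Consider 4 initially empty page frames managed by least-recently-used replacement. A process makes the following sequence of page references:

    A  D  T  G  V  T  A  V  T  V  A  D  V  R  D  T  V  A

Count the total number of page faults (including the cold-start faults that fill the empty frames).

A → fault, frames {A}
D → fault, frames {A,D}
T → fault, frames {A,D,T}
G → fault, frames {A,D,T,G}
V → fault, evict A, frames {D,T,G,V}
T → hit
A → fault, evict D, frames {G,V,T,A}
V → hit
T → hit
V → hit
A → hit
D → fault, evict G, frames {T,V,A,D}
V → hit
R → fault, evict T, frames {A,D,V,R}
D → hit
T → fault, evict A, frames {V,R,D,T}
V → hit
A → fault, evict R, frames {D,T,V,A}
Page faults: 10.

10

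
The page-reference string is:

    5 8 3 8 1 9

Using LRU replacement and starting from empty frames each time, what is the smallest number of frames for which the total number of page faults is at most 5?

2

f=1: 6 faults
f=2: 5 faults
f=3: 5 faults
f=4: 5 faults
f=5: 5 faults
Smallest f with faults ≤ 5 is 2.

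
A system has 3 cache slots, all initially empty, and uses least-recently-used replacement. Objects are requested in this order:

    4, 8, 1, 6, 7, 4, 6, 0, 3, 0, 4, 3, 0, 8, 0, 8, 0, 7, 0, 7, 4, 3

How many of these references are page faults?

13

4 → miss, frames (4)
8 → miss, frames (4 8)
1 → miss, frames (4 8 1)
6 → miss, evict 4, frames (8 1 6)
7 → miss, evict 8, frames (1 6 7)
4 → miss, evict 1, frames (6 7 4)
6 → hit
0 → miss, evict 7, frames (4 6 0)
3 → miss, evict 4, frames (6 0 3)
0 → hit
4 → miss, evict 6, frames (3 0 4)
3 → hit
0 → hit
8 → miss, evict 4, frames (3 0 8)
0 → hit
8 → hit
0 → hit
7 → miss, evict 3, frames (8 0 7)
0 → hit
7 → hit
4 → miss, evict 8, frames (0 7 4)
3 → miss, evict 0, frames (7 4 3)
Page faults: 13.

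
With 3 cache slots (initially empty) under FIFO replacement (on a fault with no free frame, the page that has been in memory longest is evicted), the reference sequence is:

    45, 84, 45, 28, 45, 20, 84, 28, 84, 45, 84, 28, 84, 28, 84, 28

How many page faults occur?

7

45 -> miss, frames (45)
84 -> miss, frames (45 84)
45 -> hit
28 -> miss, frames (45 84 28)
45 -> hit
20 -> miss, evict 45, frames (84 28 20)
84 -> hit
28 -> hit
84 -> hit
45 -> miss, evict 84, frames (28 20 45)
84 -> miss, evict 28, frames (20 45 84)
28 -> miss, evict 20, frames (45 84 28)
84 -> hit
28 -> hit
84 -> hit
28 -> hit
Page faults: 7.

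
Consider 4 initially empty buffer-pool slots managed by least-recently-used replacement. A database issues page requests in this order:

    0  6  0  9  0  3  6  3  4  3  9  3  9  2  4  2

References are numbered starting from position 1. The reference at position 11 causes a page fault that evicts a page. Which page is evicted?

pos 1: 0 -> miss, frames {0}
pos 2: 6 -> miss, frames {0,6}
pos 3: 0 -> hit
pos 4: 9 -> miss, frames {6,0,9}
pos 5: 0 -> hit
pos 6: 3 -> miss, frames {6,9,0,3}
pos 7: 6 -> hit
pos 8: 3 -> hit
pos 9: 4 -> miss, evict 9, frames {0,6,3,4}
pos 10: 3 -> hit
pos 11: 9 -> miss, evict 0, frames {6,4,3,9}
At position 11, page 0 is evicted.

0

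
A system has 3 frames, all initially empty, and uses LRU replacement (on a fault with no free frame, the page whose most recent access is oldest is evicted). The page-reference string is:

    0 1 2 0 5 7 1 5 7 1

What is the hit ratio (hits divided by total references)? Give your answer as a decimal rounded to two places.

0 -> miss, frames [0]
1 -> miss, frames [0, 1]
2 -> miss, frames [0, 1, 2]
0 -> hit
5 -> miss, evict 1, frames [2, 0, 5]
7 -> miss, evict 2, frames [0, 5, 7]
1 -> miss, evict 0, frames [5, 7, 1]
5 -> hit
7 -> hit
1 -> hit
Hits: 4 of 10 references → 4/10 = 0.4000.

0.40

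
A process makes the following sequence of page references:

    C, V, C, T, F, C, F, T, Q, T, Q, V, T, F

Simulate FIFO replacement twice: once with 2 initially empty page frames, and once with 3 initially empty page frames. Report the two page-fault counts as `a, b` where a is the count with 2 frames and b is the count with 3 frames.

10, 9

2 frames: F F . F F F . F F . . F F F → 10 faults.
3 frames: F F . F F F . . F F . F . F → 9 faults.
9 < 10: adding a frame reduced faults, as is typical.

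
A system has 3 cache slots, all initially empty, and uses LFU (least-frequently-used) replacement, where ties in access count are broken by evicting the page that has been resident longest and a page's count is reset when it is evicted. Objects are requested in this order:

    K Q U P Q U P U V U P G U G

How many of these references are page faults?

6

K -> miss, frames (K)
Q -> miss, frames (K Q)
U -> miss, frames (K Q U)
P -> miss, evict K, frames (Q U P)
Q -> hit
U -> hit
P -> hit
U -> hit
V -> miss, evict Q, frames (U P V)
U -> hit
P -> hit
G -> miss, evict V, frames (U P G)
U -> hit
G -> hit
Page faults: 6.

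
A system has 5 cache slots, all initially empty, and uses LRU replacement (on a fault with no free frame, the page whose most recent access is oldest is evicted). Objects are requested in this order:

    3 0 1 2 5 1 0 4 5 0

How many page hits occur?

4

3: miss, frames {3}
0: miss, frames {3,0}
1: miss, frames {3,0,1}
2: miss, frames {3,0,1,2}
5: miss, frames {3,0,1,2,5}
1: hit
0: hit
4: miss, evict 3, frames {2,5,1,0,4}
5: hit
0: hit
Hits: 4.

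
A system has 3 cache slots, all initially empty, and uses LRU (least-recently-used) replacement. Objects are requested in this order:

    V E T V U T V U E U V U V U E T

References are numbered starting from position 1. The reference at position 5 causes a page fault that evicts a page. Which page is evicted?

pos 1: V → miss, frames [V]
pos 2: E → miss, frames [V, E]
pos 3: T → miss, frames [V, E, T]
pos 4: V → hit
pos 5: U → miss, evict E, frames [T, V, U]
At position 5, page E is evicted.

E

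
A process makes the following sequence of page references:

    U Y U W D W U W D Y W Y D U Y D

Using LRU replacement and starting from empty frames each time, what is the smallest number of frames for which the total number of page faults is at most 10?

3

f=1: 16 faults
f=2: 12 faults
f=3: 6 faults
f=4: 4 faults
Smallest f with faults ≤ 10 is 3.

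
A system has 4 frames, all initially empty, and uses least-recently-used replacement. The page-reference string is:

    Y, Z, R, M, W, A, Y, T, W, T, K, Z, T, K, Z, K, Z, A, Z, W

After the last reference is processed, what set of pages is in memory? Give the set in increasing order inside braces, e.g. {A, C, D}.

Y → miss, frames {Y}
Z → miss, frames {Y,Z}
R → miss, frames {Y,Z,R}
M → miss, frames {Y,Z,R,M}
W → miss, evict Y, frames {Z,R,M,W}
A → miss, evict Z, frames {R,M,W,A}
Y → miss, evict R, frames {M,W,A,Y}
T → miss, evict M, frames {W,A,Y,T}
W → hit
T → hit
K → miss, evict A, frames {Y,W,T,K}
Z → miss, evict Y, frames {W,T,K,Z}
T → hit
K → hit
Z → hit
K → hit
Z → hit
A → miss, evict W, frames {T,K,Z,A}
Z → hit
W → miss, evict T, frames {K,A,Z,W}

{A, K, W, Z}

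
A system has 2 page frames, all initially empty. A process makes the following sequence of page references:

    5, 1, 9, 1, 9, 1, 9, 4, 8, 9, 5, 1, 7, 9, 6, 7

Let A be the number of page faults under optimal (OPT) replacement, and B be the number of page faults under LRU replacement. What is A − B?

Under OPT: F F F . . . . F F . F F F . F . → 9 faults.
Under LRU: F F F . . . . F F F F F F F F F → 12 faults.
A − B = 9 − 12 = -3.

-3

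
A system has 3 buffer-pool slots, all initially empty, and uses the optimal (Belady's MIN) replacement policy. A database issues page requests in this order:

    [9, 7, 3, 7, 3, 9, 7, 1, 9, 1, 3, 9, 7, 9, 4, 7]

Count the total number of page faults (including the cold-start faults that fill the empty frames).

9 → fault, frames {9}
7 → fault, frames {9,7}
3 → fault, frames {9,7,3}
7 → hit
3 → hit
9 → hit
7 → hit
1 → fault, evict 7, frames {9,3,1}
9 → hit
1 → hit
3 → hit
9 → hit
7 → fault, evict 1, frames {9,3,7}
9 → hit
4 → fault, evict 3, frames {9,7,4}
7 → hit
Page faults: 6.

6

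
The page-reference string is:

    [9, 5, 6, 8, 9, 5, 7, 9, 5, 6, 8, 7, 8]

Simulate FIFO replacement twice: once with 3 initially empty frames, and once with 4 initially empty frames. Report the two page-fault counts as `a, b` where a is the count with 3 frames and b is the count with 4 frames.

3 frames: F F F F F F F . . F F . . → 9 faults.
4 frames: F F F F . . F F F F F F . → 10 faults.
10 > 9: adding a frame increased faults — Belady's anomaly.

9, 10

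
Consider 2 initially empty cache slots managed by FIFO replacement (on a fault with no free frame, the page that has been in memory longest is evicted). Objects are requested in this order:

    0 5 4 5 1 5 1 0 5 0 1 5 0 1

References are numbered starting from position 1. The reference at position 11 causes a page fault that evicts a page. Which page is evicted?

5

pos 1: 0: miss, frames (0)
pos 2: 5: miss, frames (0 5)
pos 3: 4: miss, evict 0, frames (5 4)
pos 4: 5: hit
pos 5: 1: miss, evict 5, frames (4 1)
pos 6: 5: miss, evict 4, frames (1 5)
pos 7: 1: hit
pos 8: 0: miss, evict 1, frames (5 0)
pos 9: 5: hit
pos 10: 0: hit
pos 11: 1: miss, evict 5, frames (0 1)
At position 11, page 5 is evicted.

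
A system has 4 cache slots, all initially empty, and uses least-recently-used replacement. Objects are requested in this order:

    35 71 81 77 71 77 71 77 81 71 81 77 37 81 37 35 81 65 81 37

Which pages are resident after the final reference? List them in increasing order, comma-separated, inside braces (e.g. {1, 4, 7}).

{35, 37, 65, 81}

35: fault, frames [35]
71: fault, frames [35, 71]
81: fault, frames [35, 71, 81]
77: fault, frames [35, 71, 81, 77]
71: hit
77: hit
71: hit
77: hit
81: hit
71: hit
81: hit
77: hit
37: fault, evict 35, frames [71, 81, 77, 37]
81: hit
37: hit
35: fault, evict 71, frames [77, 81, 37, 35]
81: hit
65: fault, evict 77, frames [37, 35, 81, 65]
81: hit
37: hit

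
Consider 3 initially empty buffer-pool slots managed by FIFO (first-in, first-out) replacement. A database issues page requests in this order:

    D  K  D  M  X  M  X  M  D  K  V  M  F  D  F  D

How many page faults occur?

10

D -> miss, frames (D)
K -> miss, frames (D K)
D -> hit
M -> miss, frames (D K M)
X -> miss, evict D, frames (K M X)
M -> hit
X -> hit
M -> hit
D -> miss, evict K, frames (M X D)
K -> miss, evict M, frames (X D K)
V -> miss, evict X, frames (D K V)
M -> miss, evict D, frames (K V M)
F -> miss, evict K, frames (V M F)
D -> miss, evict V, frames (M F D)
F -> hit
D -> hit
Page faults: 10.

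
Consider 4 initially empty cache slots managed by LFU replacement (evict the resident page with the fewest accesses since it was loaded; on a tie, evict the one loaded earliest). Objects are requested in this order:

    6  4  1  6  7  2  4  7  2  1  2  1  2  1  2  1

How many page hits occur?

9

6 -> fault, frames [6]
4 -> fault, frames [6, 4]
1 -> fault, frames [6, 4, 1]
6 -> hit
7 -> fault, frames [6, 4, 1, 7]
2 -> fault, evict 4, frames [6, 1, 7, 2]
4 -> fault, evict 1, frames [6, 7, 2, 4]
7 -> hit
2 -> hit
1 -> fault, evict 4, frames [6, 7, 2, 1]
2 -> hit
1 -> hit
2 -> hit
1 -> hit
2 -> hit
1 -> hit
Hits: 9.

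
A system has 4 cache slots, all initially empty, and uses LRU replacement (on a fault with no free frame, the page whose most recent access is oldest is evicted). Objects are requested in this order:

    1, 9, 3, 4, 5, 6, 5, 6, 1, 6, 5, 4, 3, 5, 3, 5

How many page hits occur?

8

1: miss, frames (1)
9: miss, frames (1 9)
3: miss, frames (1 9 3)
4: miss, frames (1 9 3 4)
5: miss, evict 1, frames (9 3 4 5)
6: miss, evict 9, frames (3 4 5 6)
5: hit
6: hit
1: miss, evict 3, frames (4 5 6 1)
6: hit
5: hit
4: hit
3: miss, evict 1, frames (6 5 4 3)
5: hit
3: hit
5: hit
Hits: 8.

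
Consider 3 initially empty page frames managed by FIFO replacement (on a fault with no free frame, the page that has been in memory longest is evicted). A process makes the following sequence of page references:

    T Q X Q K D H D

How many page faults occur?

T: miss, frames (T)
Q: miss, frames (T Q)
X: miss, frames (T Q X)
Q: hit
K: miss, evict T, frames (Q X K)
D: miss, evict Q, frames (X K D)
H: miss, evict X, frames (K D H)
D: hit
Page faults: 6.

6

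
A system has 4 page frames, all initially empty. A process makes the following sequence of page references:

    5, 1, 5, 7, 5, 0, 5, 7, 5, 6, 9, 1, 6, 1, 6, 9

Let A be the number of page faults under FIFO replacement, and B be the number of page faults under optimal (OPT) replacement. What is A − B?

Under FIFO: F F . F . F . . . F F F . . . . → 7 faults.
Under OPT: F F . F . F . . . F F . . . . . → 6 faults.
A − B = 7 − 6 = 1.

1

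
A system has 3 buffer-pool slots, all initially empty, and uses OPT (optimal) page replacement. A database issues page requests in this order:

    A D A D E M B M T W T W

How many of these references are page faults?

A → fault, frames (A)
D → fault, frames (A D)
A → hit
D → hit
E → fault, frames (A D E)
M → fault, evict E, frames (A D M)
B → fault, evict D, frames (A M B)
M → hit
T → fault, evict B, frames (A M T)
W → fault, evict M, frames (A T W)
T → hit
W → hit
Page faults: 7.

7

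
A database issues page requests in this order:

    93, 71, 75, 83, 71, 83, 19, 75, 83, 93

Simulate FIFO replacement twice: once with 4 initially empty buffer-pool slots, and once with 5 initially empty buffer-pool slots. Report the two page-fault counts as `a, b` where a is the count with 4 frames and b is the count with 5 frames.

4 frames: F F F F . . F . . F → 6 faults.
5 frames: F F F F . . F . . . → 5 faults.
5 < 6: adding a frame reduced faults, as is typical.

6, 5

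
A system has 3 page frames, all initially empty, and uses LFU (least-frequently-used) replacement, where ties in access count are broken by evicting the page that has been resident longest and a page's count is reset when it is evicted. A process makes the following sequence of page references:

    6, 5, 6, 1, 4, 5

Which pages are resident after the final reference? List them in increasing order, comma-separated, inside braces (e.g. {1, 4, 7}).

{4, 5, 6}

6 → miss, frames {6}
5 → miss, frames {6,5}
6 → hit
1 → miss, frames {6,5,1}
4 → miss, evict 5, frames {6,1,4}
5 → miss, evict 1, frames {6,4,5}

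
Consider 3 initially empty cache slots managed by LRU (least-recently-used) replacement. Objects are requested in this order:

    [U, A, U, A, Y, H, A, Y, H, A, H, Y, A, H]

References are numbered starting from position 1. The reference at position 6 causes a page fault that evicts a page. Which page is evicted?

U

pos 1: U -> miss, frames [U]
pos 2: A -> miss, frames [U, A]
pos 3: U -> hit
pos 4: A -> hit
pos 5: Y -> miss, frames [U, A, Y]
pos 6: H -> miss, evict U, frames [A, Y, H]
At position 6, page U is evicted.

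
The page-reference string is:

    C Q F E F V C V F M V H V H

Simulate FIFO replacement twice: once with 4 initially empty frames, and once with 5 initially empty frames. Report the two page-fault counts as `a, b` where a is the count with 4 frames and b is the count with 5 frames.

8, 7

4 frames: F F F F . F F . . F . F . . → 8 faults.
5 frames: F F F F . F . . . F . F . . → 7 faults.
7 < 8: adding a frame reduced faults, as is typical.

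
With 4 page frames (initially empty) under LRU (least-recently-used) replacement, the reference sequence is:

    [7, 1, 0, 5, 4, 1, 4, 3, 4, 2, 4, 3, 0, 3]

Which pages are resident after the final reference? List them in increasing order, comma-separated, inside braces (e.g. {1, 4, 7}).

{0, 2, 3, 4}

7 → miss, frames (7)
1 → miss, frames (7 1)
0 → miss, frames (7 1 0)
5 → miss, frames (7 1 0 5)
4 → miss, evict 7, frames (1 0 5 4)
1 → hit
4 → hit
3 → miss, evict 0, frames (5 1 4 3)
4 → hit
2 → miss, evict 5, frames (1 3 4 2)
4 → hit
3 → hit
0 → miss, evict 1, frames (2 4 3 0)
3 → hit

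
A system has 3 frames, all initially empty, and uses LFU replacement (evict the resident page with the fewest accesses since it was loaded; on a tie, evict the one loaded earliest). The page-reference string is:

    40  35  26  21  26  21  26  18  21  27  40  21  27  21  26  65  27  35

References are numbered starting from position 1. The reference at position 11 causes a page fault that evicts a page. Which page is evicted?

pos 1: 40: miss, frames {40}
pos 2: 35: miss, frames {40,35}
pos 3: 26: miss, frames {40,35,26}
pos 4: 21: miss, evict 40, frames {35,26,21}
pos 5: 26: hit
pos 6: 21: hit
pos 7: 26: hit
pos 8: 18: miss, evict 35, frames {26,21,18}
pos 9: 21: hit
pos 10: 27: miss, evict 18, frames {26,21,27}
pos 11: 40: miss, evict 27, frames {26,21,40}
At position 11, page 27 is evicted.

27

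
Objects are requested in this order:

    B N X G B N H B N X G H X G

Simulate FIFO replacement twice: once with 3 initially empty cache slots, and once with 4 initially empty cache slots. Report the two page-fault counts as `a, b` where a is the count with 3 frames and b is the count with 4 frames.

3 frames: F F F F F F F . . F F . . . → 9 faults.
4 frames: F F F F . . F F F F F F . . → 10 faults.
10 > 9: adding a frame increased faults — Belady's anomaly.

9, 10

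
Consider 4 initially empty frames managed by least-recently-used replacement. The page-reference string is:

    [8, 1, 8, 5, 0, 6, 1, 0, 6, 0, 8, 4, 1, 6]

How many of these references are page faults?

10

8 -> miss, frames [8]
1 -> miss, frames [8, 1]
8 -> hit
5 -> miss, frames [1, 8, 5]
0 -> miss, frames [1, 8, 5, 0]
6 -> miss, evict 1, frames [8, 5, 0, 6]
1 -> miss, evict 8, frames [5, 0, 6, 1]
0 -> hit
6 -> hit
0 -> hit
8 -> miss, evict 5, frames [1, 6, 0, 8]
4 -> miss, evict 1, frames [6, 0, 8, 4]
1 -> miss, evict 6, frames [0, 8, 4, 1]
6 -> miss, evict 0, frames [8, 4, 1, 6]
Page faults: 10.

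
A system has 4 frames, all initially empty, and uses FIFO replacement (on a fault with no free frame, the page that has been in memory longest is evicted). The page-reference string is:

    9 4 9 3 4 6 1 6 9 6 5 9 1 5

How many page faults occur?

9 → fault, frames {9}
4 → fault, frames {9,4}
9 → hit
3 → fault, frames {9,4,3}
4 → hit
6 → fault, frames {9,4,3,6}
1 → fault, evict 9, frames {4,3,6,1}
6 → hit
9 → fault, evict 4, frames {3,6,1,9}
6 → hit
5 → fault, evict 3, frames {6,1,9,5}
9 → hit
1 → hit
5 → hit
Page faults: 7.

7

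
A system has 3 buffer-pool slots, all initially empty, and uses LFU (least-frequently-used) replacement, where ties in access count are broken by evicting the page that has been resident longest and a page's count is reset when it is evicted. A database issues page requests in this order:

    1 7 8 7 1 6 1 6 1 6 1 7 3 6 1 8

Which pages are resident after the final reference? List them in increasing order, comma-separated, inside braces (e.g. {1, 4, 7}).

1 -> miss, frames [1]
7 -> miss, frames [1, 7]
8 -> miss, frames [1, 7, 8]
7 -> hit
1 -> hit
6 -> miss, evict 8, frames [1, 7, 6]
1 -> hit
6 -> hit
1 -> hit
6 -> hit
1 -> hit
7 -> hit
3 -> miss, evict 7, frames [1, 6, 3]
6 -> hit
1 -> hit
8 -> miss, evict 3, frames [1, 6, 8]

{1, 6, 8}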